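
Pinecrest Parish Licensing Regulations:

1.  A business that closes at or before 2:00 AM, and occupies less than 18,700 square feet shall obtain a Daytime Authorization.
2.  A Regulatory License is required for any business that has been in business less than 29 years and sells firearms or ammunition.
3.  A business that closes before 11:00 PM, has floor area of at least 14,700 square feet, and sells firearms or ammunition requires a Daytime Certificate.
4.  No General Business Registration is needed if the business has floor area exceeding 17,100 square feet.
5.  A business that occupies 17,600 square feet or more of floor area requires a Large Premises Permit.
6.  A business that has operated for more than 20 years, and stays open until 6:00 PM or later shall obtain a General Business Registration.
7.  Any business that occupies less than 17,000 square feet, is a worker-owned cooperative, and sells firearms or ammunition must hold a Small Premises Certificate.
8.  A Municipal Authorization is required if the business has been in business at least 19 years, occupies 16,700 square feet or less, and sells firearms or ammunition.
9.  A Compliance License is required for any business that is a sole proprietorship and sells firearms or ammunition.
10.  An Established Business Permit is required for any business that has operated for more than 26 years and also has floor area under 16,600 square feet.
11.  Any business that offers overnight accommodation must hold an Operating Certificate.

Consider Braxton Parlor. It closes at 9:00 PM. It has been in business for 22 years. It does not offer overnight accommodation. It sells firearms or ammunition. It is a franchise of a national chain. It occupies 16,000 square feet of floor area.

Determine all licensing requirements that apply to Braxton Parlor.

Daytime Authorization, Daytime Certificate, General Business Registration, Municipal Authorization, Regulatory License

1. closes 9:00 PM, at/before 2:00 AM; floor area 16,000 square feet < 18,700 square feet → Daytime Authorization required.
2. years in business 22 < 29; sells firearms or ammunition → Regulatory License required.
3. closes 9:00 PM, at/before 11:00 PM; floor area 16,000 square feet ≥ 14,700 square feet; sells firearms or ammunition → Daytime Certificate required.
4. floor area 16,000 square feet ≤ 17,100 square feet → General Business Registration exemption does not apply.
5. floor area 16,000 square feet < 17,600 square feet → Large Premises Permit not required.
6. years in business 22 > 20; closes 9:00 PM, after 6:00 PM → General Business Registration required.
7. floor area 16,000 square feet < 17,000 square feet; is a franchise of a national chain (not: is a worker-owned cooperative); sells firearms or ammunition → Small Premises Certificate not required.
8. years in business 22 ≥ 19; floor area 16,000 square feet ≤ 16,700 square feet; sells firearms or ammunition → Municipal Authorization required.
9. is a franchise of a national chain (not: is a sole proprietorship); sells firearms or ammunition → Compliance License not required.
10. years in business 22 ≤ 26; floor area 16,000 square feet < 16,600 square feet → Established Business Permit not required.
11. does not offer overnight accommodation → Operating Certificate not required.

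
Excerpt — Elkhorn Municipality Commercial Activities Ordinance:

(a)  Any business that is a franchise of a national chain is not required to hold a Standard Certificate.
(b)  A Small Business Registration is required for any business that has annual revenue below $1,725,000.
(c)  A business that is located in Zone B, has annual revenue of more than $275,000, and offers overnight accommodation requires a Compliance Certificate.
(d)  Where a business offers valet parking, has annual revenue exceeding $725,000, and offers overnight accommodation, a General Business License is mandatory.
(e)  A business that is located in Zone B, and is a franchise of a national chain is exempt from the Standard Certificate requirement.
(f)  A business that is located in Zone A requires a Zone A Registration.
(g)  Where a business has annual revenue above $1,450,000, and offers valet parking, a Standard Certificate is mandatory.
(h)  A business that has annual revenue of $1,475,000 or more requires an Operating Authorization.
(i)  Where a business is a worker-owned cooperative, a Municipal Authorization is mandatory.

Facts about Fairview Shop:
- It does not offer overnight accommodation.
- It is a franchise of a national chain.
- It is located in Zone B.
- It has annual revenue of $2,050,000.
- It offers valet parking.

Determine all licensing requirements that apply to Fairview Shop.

(a) is a franchise of a national chain → exempt from Standard Certificate.
(b) revenue $2,050,000 ≥ $1,725,000 → Small Business Registration not required.
(c) is located in Zone B; revenue $2,050,000 > $275,000; does not offer overnight accommodation → Compliance Certificate not required.
(d) offers valet parking; revenue $2,050,000 > $725,000; does not offer overnight accommodation → General Business License not required.
(e) is located in Zone B; is a franchise of a national chain → exempt from Standard Certificate.
(f) is located in Zone B (not: is located in Zone A) → Zone A Registration not required.
(g) revenue $2,050,000 > $1,450,000; offers valet parking → Standard Certificate required.
(h) revenue $2,050,000 ≥ $1,475,000 → Operating Authorization required.
(i) is a franchise of a national chain (not: is a worker-owned cooperative) → Municipal Authorization not required.

Operating Authorization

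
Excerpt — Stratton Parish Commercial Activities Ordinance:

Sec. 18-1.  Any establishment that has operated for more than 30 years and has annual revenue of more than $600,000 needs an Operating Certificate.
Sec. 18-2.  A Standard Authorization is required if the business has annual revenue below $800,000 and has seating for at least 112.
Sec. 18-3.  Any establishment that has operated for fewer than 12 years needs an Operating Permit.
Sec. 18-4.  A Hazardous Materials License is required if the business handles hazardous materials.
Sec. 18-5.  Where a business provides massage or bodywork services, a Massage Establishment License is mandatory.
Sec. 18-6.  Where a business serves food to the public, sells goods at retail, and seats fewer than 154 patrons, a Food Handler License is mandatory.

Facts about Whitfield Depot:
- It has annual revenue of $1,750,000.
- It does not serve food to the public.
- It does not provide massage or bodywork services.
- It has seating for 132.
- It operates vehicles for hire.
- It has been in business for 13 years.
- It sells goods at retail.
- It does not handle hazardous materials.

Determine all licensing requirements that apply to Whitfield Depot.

None

Sec. 18-1. years in business 13 ≤ 30; revenue $1,750,000 > $600,000 → Operating Certificate not required.
Sec. 18-2. revenue $1,750,000 ≥ $800,000; seating 132 ≥ 112 → Standard Authorization not required.
Sec. 18-3. years in business 13 ≥ 12 → Operating Permit not required.
Sec. 18-4. does not handle hazardous materials → Hazardous Materials License not required.
Sec. 18-5. does not provide massage or bodywork services → Massage Establishment License not required.
Sec. 18-6. does not serve food to the public; sells goods at retail; seating 132 < 154 → Food Handler License not required.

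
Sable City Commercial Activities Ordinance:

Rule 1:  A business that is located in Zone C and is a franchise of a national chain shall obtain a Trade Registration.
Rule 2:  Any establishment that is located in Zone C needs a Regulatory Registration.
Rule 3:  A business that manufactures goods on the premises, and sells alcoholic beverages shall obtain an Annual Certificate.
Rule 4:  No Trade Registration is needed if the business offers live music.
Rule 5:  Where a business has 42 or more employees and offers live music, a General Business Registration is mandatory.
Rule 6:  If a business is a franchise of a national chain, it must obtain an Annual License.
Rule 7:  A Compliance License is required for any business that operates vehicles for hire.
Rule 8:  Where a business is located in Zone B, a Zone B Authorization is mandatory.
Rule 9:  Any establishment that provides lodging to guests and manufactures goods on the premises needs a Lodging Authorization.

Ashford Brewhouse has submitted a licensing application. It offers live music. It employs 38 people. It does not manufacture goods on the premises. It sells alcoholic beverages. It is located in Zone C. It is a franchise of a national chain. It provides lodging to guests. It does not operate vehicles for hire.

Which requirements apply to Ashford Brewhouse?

Annual License, Regulatory Registration

Rule 1: is located in Zone C; is a franchise of a national chain → Trade Registration required.
Rule 2: is located in Zone C → Regulatory Registration required.
Rule 3: does not manufacture goods on the premises; sells alcoholic beverages → Annual Certificate not required.
Rule 4: offers live music → exempt from Trade Registration.
Rule 5: employees 38 < 42; offers live music → General Business Registration not required.
Rule 6: is a franchise of a national chain → Annual License required.
Rule 7: does not operate vehicles for hire → Compliance License not required.
Rule 8: is located in Zone C (not: is located in Zone B) → Zone B Authorization not required.
Rule 9: provides lodging to guests; does not manufacture goods on the premises → Lodging Authorization not required.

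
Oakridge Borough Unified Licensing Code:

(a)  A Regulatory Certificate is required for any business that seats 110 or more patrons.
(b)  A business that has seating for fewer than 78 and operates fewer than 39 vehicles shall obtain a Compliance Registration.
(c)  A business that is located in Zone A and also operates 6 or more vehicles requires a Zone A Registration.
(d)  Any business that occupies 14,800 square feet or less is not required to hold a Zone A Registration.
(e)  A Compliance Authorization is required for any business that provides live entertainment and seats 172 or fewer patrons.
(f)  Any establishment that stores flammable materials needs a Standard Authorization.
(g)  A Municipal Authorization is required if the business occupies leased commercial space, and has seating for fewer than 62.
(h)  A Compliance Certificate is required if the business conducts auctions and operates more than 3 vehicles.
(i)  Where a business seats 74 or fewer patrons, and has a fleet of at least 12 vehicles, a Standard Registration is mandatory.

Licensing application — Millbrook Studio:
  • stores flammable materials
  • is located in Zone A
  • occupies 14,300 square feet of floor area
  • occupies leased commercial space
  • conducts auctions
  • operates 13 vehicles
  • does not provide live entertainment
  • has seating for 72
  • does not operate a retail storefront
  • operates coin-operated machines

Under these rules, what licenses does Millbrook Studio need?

(a) seating 72 < 110 → Regulatory Certificate not required.
(b) seating 72 < 78; vehicles 13 < 39 → Compliance Registration required.
(c) is located in Zone A; vehicles 13 ≥ 6 → Zone A Registration required.
(d) floor area 14,300 square feet ≤ 14,800 square feet → exempt from Zone A Registration.
(e) does not provide live entertainment; seating 72 ≤ 172 → Compliance Authorization not required.
(f) stores flammable materials → Standard Authorization required.
(g) occupies leased commercial space; seating 72 ≥ 62 → Municipal Authorization not required.
(h) conducts auctions; vehicles 13 > 3 → Compliance Certificate required.
(i) seating 72 ≤ 74; vehicles 13 ≥ 12 → Standard Registration required.

Compliance Certificate, Compliance Registration, Standard Authorization, Standard Registration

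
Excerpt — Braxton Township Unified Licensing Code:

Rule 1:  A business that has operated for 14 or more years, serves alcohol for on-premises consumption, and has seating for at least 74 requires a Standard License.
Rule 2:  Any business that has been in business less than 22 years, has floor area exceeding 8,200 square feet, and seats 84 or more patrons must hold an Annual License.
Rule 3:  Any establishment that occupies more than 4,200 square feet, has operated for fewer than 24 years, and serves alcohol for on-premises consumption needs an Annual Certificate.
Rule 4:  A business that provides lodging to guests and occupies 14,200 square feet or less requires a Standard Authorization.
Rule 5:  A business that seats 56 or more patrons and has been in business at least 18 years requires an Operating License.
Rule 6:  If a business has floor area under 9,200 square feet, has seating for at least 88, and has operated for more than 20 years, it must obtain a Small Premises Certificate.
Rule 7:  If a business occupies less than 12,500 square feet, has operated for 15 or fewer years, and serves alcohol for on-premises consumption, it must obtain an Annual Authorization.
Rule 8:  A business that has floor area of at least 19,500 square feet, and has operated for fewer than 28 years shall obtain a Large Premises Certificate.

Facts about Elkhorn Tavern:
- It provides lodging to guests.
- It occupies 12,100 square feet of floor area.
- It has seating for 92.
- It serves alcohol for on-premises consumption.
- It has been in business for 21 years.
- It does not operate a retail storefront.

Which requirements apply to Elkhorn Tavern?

Annual Certificate, Annual License, Operating License, Standard Authorization, Standard License

Rule 1: years in business 21 ≥ 14; serves alcohol for on-premises consumption; seating 92 ≥ 74 → Standard License required.
Rule 2: years in business 21 < 22; floor area 12,100 square feet > 8,200 square feet; seating 92 ≥ 84 → Annual License required.
Rule 3: floor area 12,100 square feet > 4,200 square feet; years in business 21 < 24; serves alcohol for on-premises consumption → Annual Certificate required.
Rule 4: provides lodging to guests; floor area 12,100 square feet ≤ 14,200 square feet → Standard Authorization required.
Rule 5: seating 92 ≥ 56; years in business 21 ≥ 18 → Operating License required.
Rule 6: floor area 12,100 square feet ≥ 9,200 square feet; seating 92 ≥ 88; years in business 21 > 20 → Small Premises Certificate not required.
Rule 7: floor area 12,100 square feet < 12,500 square feet; years in business 21 > 15; serves alcohol for on-premises consumption → Annual Authorization not required.
Rule 8: floor area 12,100 square feet < 19,500 square feet; years in business 21 < 28 → Large Premises Certificate not required.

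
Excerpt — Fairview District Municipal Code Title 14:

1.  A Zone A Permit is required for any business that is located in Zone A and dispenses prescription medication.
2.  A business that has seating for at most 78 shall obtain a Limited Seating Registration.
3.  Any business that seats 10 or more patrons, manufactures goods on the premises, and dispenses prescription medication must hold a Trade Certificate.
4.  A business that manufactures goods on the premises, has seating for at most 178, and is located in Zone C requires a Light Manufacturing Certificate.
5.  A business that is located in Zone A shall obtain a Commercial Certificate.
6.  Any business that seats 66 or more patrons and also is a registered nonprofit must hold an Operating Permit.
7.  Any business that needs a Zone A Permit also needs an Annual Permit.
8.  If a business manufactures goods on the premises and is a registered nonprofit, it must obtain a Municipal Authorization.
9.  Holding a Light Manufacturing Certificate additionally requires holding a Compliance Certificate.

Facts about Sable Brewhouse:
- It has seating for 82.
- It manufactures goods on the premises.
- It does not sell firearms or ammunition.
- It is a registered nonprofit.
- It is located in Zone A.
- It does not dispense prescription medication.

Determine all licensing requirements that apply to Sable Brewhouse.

1. is located in Zone A; does not dispense prescription medication → Zone A Permit not required.
2. seating 82 > 78 → Limited Seating Registration not required.
3. seating 82 ≥ 10; manufactures goods on the premises; does not dispense prescription medication → Trade Certificate not required.
4. manufactures goods on the premises; seating 82 ≤ 178; is located in Zone A (not: is located in Zone C) → Light Manufacturing Certificate not required.
5. is located in Zone A → Commercial Certificate required.
6. seating 82 ≥ 66; is a registered nonprofit → Operating Permit required.
7. Zone A Permit is not required → no effect.
8. manufactures goods on the premises; is a registered nonprofit → Municipal Authorization required.
9. Light Manufacturing Certificate is not required → no effect.

Commercial Certificate, Municipal Authorization, Operating Permit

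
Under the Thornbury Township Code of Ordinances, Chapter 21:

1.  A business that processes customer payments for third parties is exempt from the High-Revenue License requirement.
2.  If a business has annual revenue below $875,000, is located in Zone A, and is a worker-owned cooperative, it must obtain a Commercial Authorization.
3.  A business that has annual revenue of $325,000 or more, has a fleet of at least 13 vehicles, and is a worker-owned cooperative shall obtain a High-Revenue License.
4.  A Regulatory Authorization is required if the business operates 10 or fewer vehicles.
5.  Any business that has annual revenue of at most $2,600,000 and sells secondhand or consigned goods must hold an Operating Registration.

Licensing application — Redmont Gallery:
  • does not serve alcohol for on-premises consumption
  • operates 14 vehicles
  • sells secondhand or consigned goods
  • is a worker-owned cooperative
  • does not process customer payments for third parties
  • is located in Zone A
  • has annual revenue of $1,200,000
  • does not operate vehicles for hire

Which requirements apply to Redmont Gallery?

High-Revenue License, Operating Registration

1. does not process customer payments for third parties → High-Revenue License exemption does not apply.
2. revenue $1,200,000 ≥ $875,000; is located in Zone A; is a worker-owned cooperative → Commercial Authorization not required.
3. revenue $1,200,000 ≥ $325,000; vehicles 14 ≥ 13; is a worker-owned cooperative → High-Revenue License required.
4. vehicles 14 > 10 → Regulatory Authorization not required.
5. revenue $1,200,000 ≤ $2,600,000; sells secondhand or consigned goods → Operating Registration required.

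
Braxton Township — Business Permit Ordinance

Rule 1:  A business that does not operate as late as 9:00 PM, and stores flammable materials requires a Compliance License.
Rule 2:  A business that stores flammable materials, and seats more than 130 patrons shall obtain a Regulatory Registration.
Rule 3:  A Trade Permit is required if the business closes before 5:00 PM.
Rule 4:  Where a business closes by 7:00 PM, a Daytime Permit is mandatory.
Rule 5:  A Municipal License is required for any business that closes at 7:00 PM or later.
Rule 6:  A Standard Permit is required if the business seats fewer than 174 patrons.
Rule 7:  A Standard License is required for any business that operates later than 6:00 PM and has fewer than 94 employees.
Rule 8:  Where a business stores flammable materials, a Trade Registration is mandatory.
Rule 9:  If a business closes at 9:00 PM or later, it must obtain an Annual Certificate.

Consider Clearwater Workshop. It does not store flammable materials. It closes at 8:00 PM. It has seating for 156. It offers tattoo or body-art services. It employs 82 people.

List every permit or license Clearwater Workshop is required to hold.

Rule 1: closes 8:00 PM, at/before 9:00 PM; does not store flammable materials → Compliance License not required.
Rule 2: does not store flammable materials; seating 156 > 130 → Regulatory Registration not required.
Rule 3: closes 8:00 PM, after 5:00 PM → Trade Permit not required.
Rule 4: closes 8:00 PM, after 7:00 PM → Daytime Permit not required.
Rule 5: closes 8:00 PM, after 7:00 PM → Municipal License required.
Rule 6: seating 156 < 174 → Standard Permit required.
Rule 7: closes 8:00 PM, after 6:00 PM; employees 82 < 94 → Standard License required.
Rule 8: does not store flammable materials → Trade Registration not required.
Rule 9: closes 8:00 PM, at/before 9:00 PM → Annual Certificate not required.

Municipal License, Standard License, Standard Permit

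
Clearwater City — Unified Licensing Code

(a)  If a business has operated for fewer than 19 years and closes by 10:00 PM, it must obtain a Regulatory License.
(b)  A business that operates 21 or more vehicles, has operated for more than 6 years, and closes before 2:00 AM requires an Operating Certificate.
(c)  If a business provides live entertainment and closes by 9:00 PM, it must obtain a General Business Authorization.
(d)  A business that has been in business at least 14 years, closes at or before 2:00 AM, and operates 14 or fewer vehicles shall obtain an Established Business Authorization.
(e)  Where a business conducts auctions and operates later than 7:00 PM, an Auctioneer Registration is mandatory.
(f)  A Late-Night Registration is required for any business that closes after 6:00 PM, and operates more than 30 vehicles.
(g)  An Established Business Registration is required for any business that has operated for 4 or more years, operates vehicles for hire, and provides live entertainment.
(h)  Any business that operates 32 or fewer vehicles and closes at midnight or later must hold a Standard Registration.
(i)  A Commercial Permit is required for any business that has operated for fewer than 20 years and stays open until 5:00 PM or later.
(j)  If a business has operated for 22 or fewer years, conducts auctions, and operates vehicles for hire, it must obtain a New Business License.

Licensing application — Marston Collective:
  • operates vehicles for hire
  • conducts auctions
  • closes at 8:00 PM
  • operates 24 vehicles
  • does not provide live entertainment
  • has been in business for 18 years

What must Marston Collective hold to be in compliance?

(a) years in business 18 < 19; closes 8:00 PM, at/before 10:00 PM → Regulatory License required.
(b) vehicles 24 ≥ 21; years in business 18 > 6; closes 8:00 PM, at/before 2:00 AM → Operating Certificate required.
(c) does not provide live entertainment; closes 8:00 PM, at/before 9:00 PM → General Business Authorization not required.
(d) years in business 18 ≥ 14; closes 8:00 PM, at/before 2:00 AM; vehicles 24 > 14 → Established Business Authorization not required.
(e) conducts auctions; closes 8:00 PM, after 7:00 PM → Auctioneer Registration required.
(f) closes 8:00 PM, after 6:00 PM; vehicles 24 ≤ 30 → Late-Night Registration not required.
(g) years in business 18 ≥ 4; operates vehicles for hire; does not provide live entertainment → Established Business Registration not required.
(h) vehicles 24 ≤ 32; closes 8:00 PM, at/before midnight → Standard Registration not required.
(i) years in business 18 < 20; closes 8:00 PM, after 5:00 PM → Commercial Permit required.
(j) years in business 18 ≤ 22; conducts auctions; operates vehicles for hire → New Business License required.

Auctioneer Registration, Commercial Permit, New Business License, Operating Certificate, Regulatory License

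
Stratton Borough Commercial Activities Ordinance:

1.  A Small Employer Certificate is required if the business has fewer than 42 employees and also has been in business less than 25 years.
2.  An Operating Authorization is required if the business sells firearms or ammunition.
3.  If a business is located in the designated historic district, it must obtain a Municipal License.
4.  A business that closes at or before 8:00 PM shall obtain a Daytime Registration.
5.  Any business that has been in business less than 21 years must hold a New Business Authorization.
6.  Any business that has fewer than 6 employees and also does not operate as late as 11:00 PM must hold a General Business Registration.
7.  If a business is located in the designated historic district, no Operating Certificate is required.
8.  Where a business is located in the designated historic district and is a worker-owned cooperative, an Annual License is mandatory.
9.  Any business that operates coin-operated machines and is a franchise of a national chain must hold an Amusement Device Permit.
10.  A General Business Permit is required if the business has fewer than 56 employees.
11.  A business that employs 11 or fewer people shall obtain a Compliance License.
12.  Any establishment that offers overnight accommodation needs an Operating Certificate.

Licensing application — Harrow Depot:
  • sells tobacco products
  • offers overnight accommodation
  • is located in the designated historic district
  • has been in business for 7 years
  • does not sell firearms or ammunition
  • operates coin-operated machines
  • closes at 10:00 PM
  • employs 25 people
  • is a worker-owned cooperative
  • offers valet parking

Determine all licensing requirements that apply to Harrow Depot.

1. employees 25 < 42; years in business 7 < 25 → Small Employer Certificate required.
2. does not sell firearms or ammunition → Operating Authorization not required.
3. is located in the designated historic district → Municipal License required.
4. closes 10:00 PM, after 8:00 PM → Daytime Registration not required.
5. years in business 7 < 21 → New Business Authorization required.
6. employees 25 ≥ 6; closes 10:00 PM, at/before 11:00 PM → General Business Registration not required.
7. is located in the designated historic district → exempt from Operating Certificate.
8. is located in the designated historic district; is a worker-owned cooperative → Annual License required.
9. operates coin-operated machines; is a worker-owned cooperative (not: is a franchise of a national chain) → Amusement Device Permit not required.
10. employees 25 < 56 → General Business Permit required.
11. employees 25 > 11 → Compliance License not required.
12. offers overnight accommodation → Operating Certificate required.

Annual License, General Business Permit, Municipal License, New Business Authorization, Small Employer Certificate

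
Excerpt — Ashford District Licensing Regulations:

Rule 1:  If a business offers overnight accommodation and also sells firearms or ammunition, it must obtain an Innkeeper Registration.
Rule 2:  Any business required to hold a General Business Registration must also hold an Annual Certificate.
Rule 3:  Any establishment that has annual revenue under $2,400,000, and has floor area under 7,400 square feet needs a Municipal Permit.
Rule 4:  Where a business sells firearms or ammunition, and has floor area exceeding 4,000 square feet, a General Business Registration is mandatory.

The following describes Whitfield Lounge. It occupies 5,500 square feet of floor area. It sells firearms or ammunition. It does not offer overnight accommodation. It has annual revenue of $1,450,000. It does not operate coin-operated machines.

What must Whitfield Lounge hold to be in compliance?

Rule 1: does not offer overnight accommodation; sells firearms or ammunition → Innkeeper Registration not required.
Rule 2: General Business Registration is required → Annual Certificate also required.
Rule 3: revenue $1,450,000 < $2,400,000; floor area 5,500 square feet < 7,400 square feet → Municipal Permit required.
Rule 4: sells firearms or ammunition; floor area 5,500 square feet > 4,000 square feet → General Business Registration required.

Annual Certificate, General Business Registration, Municipal Permit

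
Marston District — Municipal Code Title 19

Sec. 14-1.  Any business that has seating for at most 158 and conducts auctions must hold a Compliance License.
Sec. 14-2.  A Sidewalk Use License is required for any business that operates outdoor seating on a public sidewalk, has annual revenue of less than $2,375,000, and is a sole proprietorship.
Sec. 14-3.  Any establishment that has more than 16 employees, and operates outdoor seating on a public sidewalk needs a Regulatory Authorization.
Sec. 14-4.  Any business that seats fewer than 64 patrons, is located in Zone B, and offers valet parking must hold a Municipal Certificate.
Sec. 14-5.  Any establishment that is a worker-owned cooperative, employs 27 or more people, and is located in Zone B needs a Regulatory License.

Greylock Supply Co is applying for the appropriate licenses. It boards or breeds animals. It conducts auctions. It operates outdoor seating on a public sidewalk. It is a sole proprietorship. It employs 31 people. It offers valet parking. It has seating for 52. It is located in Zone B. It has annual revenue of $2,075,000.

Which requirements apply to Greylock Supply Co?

Sec. 14-1. seating 52 ≤ 158; conducts auctions → Compliance License required.
Sec. 14-2. operates outdoor seating on a public sidewalk; revenue $2,075,000 < $2,375,000; is a sole proprietorship → Sidewalk Use License required.
Sec. 14-3. employees 31 > 16; operates outdoor seating on a public sidewalk → Regulatory Authorization required.
Sec. 14-4. seating 52 < 64; is located in Zone B; offers valet parking → Municipal Certificate required.
Sec. 14-5. is a sole proprietorship (not: is a worker-owned cooperative); employees 31 ≥ 27; is located in Zone B → Regulatory License not required.

Compliance License, Municipal Certificate, Regulatory Authorization, Sidewalk Use License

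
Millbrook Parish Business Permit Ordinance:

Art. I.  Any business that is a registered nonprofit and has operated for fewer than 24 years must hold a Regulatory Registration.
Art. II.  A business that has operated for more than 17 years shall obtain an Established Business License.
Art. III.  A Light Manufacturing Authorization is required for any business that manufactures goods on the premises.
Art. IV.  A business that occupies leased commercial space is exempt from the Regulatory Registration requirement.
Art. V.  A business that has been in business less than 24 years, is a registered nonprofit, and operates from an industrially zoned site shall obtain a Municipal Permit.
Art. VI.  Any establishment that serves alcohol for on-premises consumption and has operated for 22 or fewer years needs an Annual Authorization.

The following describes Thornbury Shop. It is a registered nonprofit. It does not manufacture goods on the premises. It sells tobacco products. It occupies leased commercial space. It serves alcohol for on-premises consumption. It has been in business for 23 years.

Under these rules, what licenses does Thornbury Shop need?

Established Business License

Art. I. is a registered nonprofit; years in business 23 < 24 → Regulatory Registration required.
Art. II. years in business 23 > 17 → Established Business License required.
Art. III. does not manufacture goods on the premises → Light Manufacturing Authorization not required.
Art. IV. occupies leased commercial space → exempt from Regulatory Registration.
Art. V. years in business 23 < 24; is a registered nonprofit; occupies leased commercial space (not: operates from an industrially zoned site) → Municipal Permit not required.
Art. VI. serves alcohol for on-premises consumption; years in business 23 > 22 → Annual Authorization not required.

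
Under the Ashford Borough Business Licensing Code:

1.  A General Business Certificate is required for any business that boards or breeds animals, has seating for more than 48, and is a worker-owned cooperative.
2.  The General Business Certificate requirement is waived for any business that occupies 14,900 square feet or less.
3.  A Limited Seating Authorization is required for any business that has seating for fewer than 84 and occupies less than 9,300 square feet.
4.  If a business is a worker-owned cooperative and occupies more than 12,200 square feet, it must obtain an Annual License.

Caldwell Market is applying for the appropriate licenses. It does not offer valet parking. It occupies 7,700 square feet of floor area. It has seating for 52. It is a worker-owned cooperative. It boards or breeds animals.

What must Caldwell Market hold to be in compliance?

Limited Seating Authorization

1. boards or breeds animals; seating 52 > 48; is a worker-owned cooperative → General Business Certificate required.
2. floor area 7,700 square feet ≤ 14,900 square feet → exempt from General Business Certificate.
3. seating 52 < 84; floor area 7,700 square feet < 9,300 square feet → Limited Seating Authorization required.
4. is a worker-owned cooperative; floor area 7,700 square feet ≤ 12,200 square feet → Annual License not required.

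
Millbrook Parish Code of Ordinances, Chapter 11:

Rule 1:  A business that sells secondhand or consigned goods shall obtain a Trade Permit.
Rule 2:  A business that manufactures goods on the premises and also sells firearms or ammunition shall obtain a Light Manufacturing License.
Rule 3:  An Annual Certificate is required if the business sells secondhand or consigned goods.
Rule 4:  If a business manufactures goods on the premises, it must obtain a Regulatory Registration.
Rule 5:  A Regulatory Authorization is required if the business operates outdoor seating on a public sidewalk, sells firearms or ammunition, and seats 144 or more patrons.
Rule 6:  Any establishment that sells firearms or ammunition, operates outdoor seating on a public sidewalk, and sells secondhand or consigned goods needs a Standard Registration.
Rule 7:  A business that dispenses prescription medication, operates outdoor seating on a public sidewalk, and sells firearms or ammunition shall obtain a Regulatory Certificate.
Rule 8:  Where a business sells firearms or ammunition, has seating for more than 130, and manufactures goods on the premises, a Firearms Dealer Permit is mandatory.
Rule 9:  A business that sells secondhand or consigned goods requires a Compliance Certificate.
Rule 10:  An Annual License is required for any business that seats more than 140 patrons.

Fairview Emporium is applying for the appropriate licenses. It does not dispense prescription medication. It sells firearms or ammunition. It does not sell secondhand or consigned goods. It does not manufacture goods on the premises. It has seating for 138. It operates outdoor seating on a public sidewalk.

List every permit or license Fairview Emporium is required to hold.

Rule 1: does not sell secondhand or consigned goods → Trade Permit not required.
Rule 2: does not manufacture goods on the premises; sells firearms or ammunition → Light Manufacturing License not required.
Rule 3: does not sell secondhand or consigned goods → Annual Certificate not required.
Rule 4: does not manufacture goods on the premises → Regulatory Registration not required.
Rule 5: operates outdoor seating on a public sidewalk; sells firearms or ammunition; seating 138 < 144 → Regulatory Authorization not required.
Rule 6: sells firearms or ammunition; operates outdoor seating on a public sidewalk; does not sell secondhand or consigned goods → Standard Registration not required.
Rule 7: does not dispense prescription medication; operates outdoor seating on a public sidewalk; sells firearms or ammunition → Regulatory Certificate not required.
Rule 8: sells firearms or ammunition; seating 138 > 130; does not manufacture goods on the premises → Firearms Dealer Permit not required.
Rule 9: does not sell secondhand or consigned goods → Compliance Certificate not required.
Rule 10: seating 138 ≤ 140 → Annual License not required.

None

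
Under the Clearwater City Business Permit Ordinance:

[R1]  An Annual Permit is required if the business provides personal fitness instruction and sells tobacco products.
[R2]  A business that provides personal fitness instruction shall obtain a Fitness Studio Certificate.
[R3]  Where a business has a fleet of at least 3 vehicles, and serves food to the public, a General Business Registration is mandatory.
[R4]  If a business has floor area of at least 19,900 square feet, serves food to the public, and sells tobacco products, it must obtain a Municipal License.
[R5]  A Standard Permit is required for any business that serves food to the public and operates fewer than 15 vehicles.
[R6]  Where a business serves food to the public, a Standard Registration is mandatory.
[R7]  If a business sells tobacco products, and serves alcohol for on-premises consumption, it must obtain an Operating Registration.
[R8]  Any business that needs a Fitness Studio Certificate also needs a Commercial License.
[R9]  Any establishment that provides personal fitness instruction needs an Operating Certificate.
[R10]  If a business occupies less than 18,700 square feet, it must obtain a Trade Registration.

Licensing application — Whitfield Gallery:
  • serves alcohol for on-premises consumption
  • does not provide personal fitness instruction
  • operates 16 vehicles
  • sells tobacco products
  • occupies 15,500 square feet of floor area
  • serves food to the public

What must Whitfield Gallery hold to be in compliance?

[R1] does not provide personal fitness instruction; sells tobacco products → Annual Permit not required.
[R2] does not provide personal fitness instruction → Fitness Studio Certificate not required.
[R3] vehicles 16 ≥ 3; serves food to the public → General Business Registration required.
[R4] floor area 15,500 square feet < 19,900 square feet; serves food to the public; sells tobacco products → Municipal License not required.
[R5] serves food to the public; vehicles 16 ≥ 15 → Standard Permit not required.
[R6] serves food to the public → Standard Registration required.
[R7] sells tobacco products; serves alcohol for on-premises consumption → Operating Registration required.
[R8] Fitness Studio Certificate is not required → no effect.
[R9] does not provide personal fitness instruction → Operating Certificate not required.
[R10] floor area 15,500 square feet < 18,700 square feet → Trade Registration required.

General Business Registration, Operating Registration, Standard Registration, Trade Registration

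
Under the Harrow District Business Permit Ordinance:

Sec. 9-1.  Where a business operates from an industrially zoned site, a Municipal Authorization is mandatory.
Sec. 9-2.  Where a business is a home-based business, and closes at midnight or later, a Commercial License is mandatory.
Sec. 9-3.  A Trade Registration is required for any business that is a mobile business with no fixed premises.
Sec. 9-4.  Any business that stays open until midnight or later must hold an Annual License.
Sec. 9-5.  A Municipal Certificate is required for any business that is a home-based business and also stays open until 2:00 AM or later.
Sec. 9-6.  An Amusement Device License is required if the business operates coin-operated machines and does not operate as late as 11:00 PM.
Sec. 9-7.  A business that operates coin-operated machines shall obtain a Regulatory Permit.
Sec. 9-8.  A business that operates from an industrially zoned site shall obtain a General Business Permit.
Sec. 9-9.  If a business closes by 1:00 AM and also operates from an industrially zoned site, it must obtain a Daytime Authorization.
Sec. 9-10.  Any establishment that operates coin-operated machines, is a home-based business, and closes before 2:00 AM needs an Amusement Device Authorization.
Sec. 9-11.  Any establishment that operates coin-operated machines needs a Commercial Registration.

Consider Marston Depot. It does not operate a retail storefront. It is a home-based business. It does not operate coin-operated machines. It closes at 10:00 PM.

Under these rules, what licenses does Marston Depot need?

None

Sec. 9-1. is a home-based business (not: operates from an industrially zoned site) → Municipal Authorization not required.
Sec. 9-2. is a home-based business; closes 10:00 PM, at/before midnight → Commercial License not required.
Sec. 9-3. is a home-based business (not: is a mobile business with no fixed premises) → Trade Registration not required.
Sec. 9-4. closes 10:00 PM, at/before midnight → Annual License not required.
Sec. 9-5. is a home-based business; closes 10:00 PM, at/before 2:00 AM → Municipal Certificate not required.
Sec. 9-6. does not operate coin-operated machines; closes 10:00 PM, at/before 11:00 PM → Amusement Device License not required.
Sec. 9-7. does not operate coin-operated machines → Regulatory Permit not required.
Sec. 9-8. is a home-based business (not: operates from an industrially zoned site) → General Business Permit not required.
Sec. 9-9. closes 10:00 PM, at/before 1:00 AM; is a home-based business (not: operates from an industrially zoned site) → Daytime Authorization not required.
Sec. 9-10. does not operate coin-operated machines; is a home-based business; closes 10:00 PM, at/before 2:00 AM → Amusement Device Authorization not required.
Sec. 9-11. does not operate coin-operated machines → Commercial Registration not required.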